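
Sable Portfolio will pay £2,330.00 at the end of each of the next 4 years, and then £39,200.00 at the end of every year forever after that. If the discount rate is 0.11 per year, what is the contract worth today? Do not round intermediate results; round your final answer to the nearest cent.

£241976.46

PV of 4-year annuity: £2,330.00 × [1 − (1+0.11)^−4] / 0.11 = 7228.69846
Perpetuity value at year 4: £39,200.00 / 0.11 = 356363.63636
PV of perpetuity: 356363.63636 / (1+0.11)^4 = 234747.76533
Total PV = 7228.69846 + 234747.76533 = 241976.46379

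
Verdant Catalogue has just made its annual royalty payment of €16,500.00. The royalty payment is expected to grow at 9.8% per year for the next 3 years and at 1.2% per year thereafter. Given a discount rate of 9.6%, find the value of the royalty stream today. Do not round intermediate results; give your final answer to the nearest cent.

€249556.82

D_1 = 18117.00000
D_2 = 19892.46600
D_3 = 21841.92767
Terminal value at year 3: TV = D_3×(1+g_2)/(r−g_2) = 22104.03080/0.084 = 263143.22381
P_0 = D_1/(1+r)^1 + D_2/(1+r)^2 + D_3/(1+r)^3 + TV/(1+r)^3
    = 16530.10949 + 16560.27392 + 16590.49340 + 199875.94430 = 249556.82111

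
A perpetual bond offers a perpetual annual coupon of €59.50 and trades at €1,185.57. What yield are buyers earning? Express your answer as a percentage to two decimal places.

5.02%

P = C/r ⇒ r = C/P = €59.50/€1,185.57 = 0.050187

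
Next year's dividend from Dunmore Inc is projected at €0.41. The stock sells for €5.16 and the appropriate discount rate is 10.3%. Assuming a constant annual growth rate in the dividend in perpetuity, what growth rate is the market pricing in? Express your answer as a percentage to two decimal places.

2.35%

P = D₁/(r−g) ⇒ g = r − D₁/P = 0.103 − €0.41/€5.16 = 0.023543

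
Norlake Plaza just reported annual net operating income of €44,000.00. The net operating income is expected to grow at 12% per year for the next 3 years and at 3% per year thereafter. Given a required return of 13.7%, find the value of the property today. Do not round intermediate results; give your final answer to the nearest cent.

D_1 = 49280.00000
D_2 = 55193.60000
D_3 = 61816.83200
Terminal value at year 3: TV = D_3×(1+g_2)/(r−g_2) = 63671.33696/0.107 = 595059.22393
P_0 = D_1/(1+r)^1 + D_2/(1+r)^2 + D_3/(1+r)^3 + TV/(1+r)^3
    = 43342.12841 + 42694.09307 + 42055.74691 + 404835.69454 = 532927.66292

€532927.66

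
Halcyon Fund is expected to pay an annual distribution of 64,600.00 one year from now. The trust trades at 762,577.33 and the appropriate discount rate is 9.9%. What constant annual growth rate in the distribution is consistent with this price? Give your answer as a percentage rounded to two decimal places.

P = D₁/(r−g) ⇒ g = r − D₁/P = 0.099 − 64,600.00/762,577.33 = 0.014287

1.43%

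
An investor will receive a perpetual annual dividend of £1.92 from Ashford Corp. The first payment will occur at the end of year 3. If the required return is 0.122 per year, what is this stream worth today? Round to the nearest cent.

£12.50

Value at end of year 2: C / r = £1.92 / 0.122 = £15.7377
Discount to today: PV = £15.7377 / (1 + 0.122)^2 = £15.7377 / 1.258884 = £12.50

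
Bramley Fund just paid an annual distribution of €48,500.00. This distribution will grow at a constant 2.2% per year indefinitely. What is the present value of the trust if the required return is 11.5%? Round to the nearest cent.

D₁ = D₀ × (1 + g) = €48,500.00 × 1.022 = €49,567.0000
Growing perpetuity: P = D₁ / (r − g) = €49,567.0000 / (0.115 − 0.022) = €532,978.49

€532978.49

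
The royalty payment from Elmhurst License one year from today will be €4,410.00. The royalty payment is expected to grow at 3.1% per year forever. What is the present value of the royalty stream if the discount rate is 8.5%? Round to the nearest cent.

€81666.67

Growing perpetuity: P = D₁ / (r − g) = €4,410.0000 / (0.085 − 0.031) = €81,666.67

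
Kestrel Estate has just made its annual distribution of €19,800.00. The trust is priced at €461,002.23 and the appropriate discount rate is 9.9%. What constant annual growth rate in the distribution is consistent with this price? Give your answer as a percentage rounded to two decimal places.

5.37%

P = D₀(1+g)/(r−g) ⇒ P(r−g) = D₀(1+g) ⇒ g(P+D₀) = P·r − D₀
g = (P·r − D₀)/(P + D₀) = (€461,002.23×0.099 − €19,800.00) / (€461,002.23 + €19,800.00) = 0.053742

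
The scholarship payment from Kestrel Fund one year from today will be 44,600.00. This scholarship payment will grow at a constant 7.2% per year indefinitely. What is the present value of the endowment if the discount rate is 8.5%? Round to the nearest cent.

Growing perpetuity: P = D₁ / (r − g) = 44,600.0000 / (0.085 − 0.072) = 3,430,769.23

3430769.23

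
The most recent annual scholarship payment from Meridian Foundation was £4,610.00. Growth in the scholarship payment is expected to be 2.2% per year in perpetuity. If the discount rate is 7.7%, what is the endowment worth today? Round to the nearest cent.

£85662.18

D₁ = D₀ × (1 + g) = £4,610.00 × 1.022 = £4,711.4200
Growing perpetuity: P = D₁ / (r − g) = £4,711.4200 / (0.077 − 0.022) = £85,662.18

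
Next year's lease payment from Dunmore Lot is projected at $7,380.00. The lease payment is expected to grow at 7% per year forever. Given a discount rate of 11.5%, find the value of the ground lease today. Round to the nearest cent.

$164000.00

Growing perpetuity: P = D₁ / (r − g) = $7,380.0000 / (0.115 − 0.07) = $164,000.00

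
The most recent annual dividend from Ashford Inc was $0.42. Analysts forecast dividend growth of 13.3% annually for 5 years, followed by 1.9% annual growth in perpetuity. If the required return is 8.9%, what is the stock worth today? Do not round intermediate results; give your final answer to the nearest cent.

D_1 = 0.47586
D_2 = 0.53915
D_3 = 0.61086
D_4 = 0.69210
D_5 = 0.78415
Terminal value at year 5: TV = D_5×(1+g_2)/(r−g_2) = 0.79905/0.07 = 11.41498
P_0 = D_1/(1+r)^1 + D_2/(1+r)^2 + D_3/(1+r)^3 + D_4/(1+r)^4 + D_5/(1+r)^5 + TV/(1+r)^5
    = 0.43697 + 0.45463 + 0.47299 + 0.49210 + 0.51199 + 7.45308 = 9.82176

$9.82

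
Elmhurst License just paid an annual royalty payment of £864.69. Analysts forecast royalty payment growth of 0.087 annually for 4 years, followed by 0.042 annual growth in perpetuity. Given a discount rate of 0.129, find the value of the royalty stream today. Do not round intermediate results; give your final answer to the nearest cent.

£12048.04

D_1 = 939.91803
D_2 = 1021.69090
D_3 = 1110.57801
D_4 = 1207.19829
Terminal value at year 4: TV = D_4×(1+g_2)/(r−g_2) = 1257.90062/0.087 = 14458.62784
P_0 = D_1/(1+r)^1 + D_2/(1+r)^2 + D_3/(1+r)^3 + D_4/(1+r)^4 + TV/(1+r)^4
    = 832.52261 + 801.55189 + 771.73330 + 743.02401 + 8899.20705 = 12048.03886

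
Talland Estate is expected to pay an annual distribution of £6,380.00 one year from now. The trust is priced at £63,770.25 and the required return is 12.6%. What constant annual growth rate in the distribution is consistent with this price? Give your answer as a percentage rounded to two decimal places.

2.60%

P = D₁/(r−g) ⇒ g = r − D₁/P = 0.126 − £6,380.00/£63,770.25 = 0.025953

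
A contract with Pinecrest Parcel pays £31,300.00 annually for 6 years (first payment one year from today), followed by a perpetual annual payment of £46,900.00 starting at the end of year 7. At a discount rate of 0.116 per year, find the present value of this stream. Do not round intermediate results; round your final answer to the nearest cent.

PV of 6-year annuity: £31,300.00 × [1 − (1+0.116)^−6] / 0.116 = 130158.21411
Perpetuity value at year 6: £46,900.00 / 0.116 = 404310.34483
PV of perpetuity: 404310.34483 / (1+0.116)^6 = 209280.94413
Total PV = 130158.21411 + 209280.94413 = 339439.15824

£339439.16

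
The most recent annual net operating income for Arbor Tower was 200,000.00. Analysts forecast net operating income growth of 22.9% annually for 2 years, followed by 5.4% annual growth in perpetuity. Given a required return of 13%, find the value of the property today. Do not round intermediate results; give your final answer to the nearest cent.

3735083.84

D_1 = 245800.00000
D_2 = 302088.20000
Terminal value at year 2: TV = D_2×(1+g_2)/(r−g_2) = 318400.96280/0.076 = 4189486.35263
P_0 = D_1/(1+r)^1 + D_2/(1+r)^2 + TV/(1+r)^2
    = 217522.12389 + 236579.37192 + 3280982.34210 = 3735083.83791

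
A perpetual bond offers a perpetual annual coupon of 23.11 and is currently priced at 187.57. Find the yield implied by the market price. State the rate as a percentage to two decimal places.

P = C/r ⇒ r = C/P = 23.11/187.57 = 0.123207

12.32%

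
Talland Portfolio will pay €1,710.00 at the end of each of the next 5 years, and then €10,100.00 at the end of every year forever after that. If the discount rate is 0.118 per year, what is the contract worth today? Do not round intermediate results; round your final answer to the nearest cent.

€55198.70

PV of 5-year annuity: €1,710.00 × [1 − (1+0.118)^−5] / 0.118 = 6194.83118
Perpetuity value at year 5: €10,100.00 / 0.118 = 85593.22034
PV of perpetuity: 85593.22034 / (1+0.118)^5 = 49003.86658
Total PV = 6194.83118 + 49003.86658 = 55198.69776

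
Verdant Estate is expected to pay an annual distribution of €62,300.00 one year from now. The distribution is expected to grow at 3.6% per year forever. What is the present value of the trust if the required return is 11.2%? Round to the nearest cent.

Growing perpetuity: P = D₁ / (r − g) = €62,300.0000 / (0.112 − 0.036) = €819,736.84

€819736.84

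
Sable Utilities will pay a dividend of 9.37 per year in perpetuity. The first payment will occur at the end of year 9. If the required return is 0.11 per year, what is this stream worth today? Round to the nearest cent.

Value at end of year 8: C / r = 9.37 / 0.11 = 85.1818
Discount to today: PV = 85.1818 / (1 + 0.11)^8 = 85.1818 / 2.304538 = 36.96

36.96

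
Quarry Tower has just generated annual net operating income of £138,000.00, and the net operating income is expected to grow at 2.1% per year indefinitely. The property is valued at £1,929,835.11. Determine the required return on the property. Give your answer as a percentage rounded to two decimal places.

D₁ = £138,000.00 × 1.021 = £140,898.0000
P = D₁/(r − g) ⇒ r = D₁/P + g = £140,898.0000/£1,929,835.11 + 0.021 = 0.073010 + 0.021 = 0.094010

9.40%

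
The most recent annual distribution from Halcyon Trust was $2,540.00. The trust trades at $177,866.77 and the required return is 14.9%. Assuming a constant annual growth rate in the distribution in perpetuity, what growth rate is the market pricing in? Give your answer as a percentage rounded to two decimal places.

13.28%

P = D₀(1+g)/(r−g) ⇒ P(r−g) = D₀(1+g) ⇒ g(P+D₀) = P·r − D₀
g = (P·r − D₀)/(P + D₀) = ($177,866.77×0.149 − $2,540.00) / ($177,866.77 + $2,540.00) = 0.132823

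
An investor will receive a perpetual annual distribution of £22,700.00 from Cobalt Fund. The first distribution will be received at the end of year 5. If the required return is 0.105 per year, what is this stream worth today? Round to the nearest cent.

£145006.49

Value at end of year 4: C / r = £22,700.00 / 0.105 = £216,190.4762
Discount to today: PV = £216,190.4762 / (1 + 0.105)^4 = £216,190.4762 / 1.490902 = £145,006.49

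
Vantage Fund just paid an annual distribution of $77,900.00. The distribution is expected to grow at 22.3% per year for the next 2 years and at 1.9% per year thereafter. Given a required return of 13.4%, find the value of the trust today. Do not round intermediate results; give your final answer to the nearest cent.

D_1 = 95271.70000
D_2 = 116517.28910
Terminal value at year 2: TV = D_2×(1+g_2)/(r−g_2) = 118731.11759/0.115 = 1032444.50081
P_0 = D_1/(1+r)^1 + D_2/(1+r)^2 + TV/(1+r)^2
    = 84013.84480 + 90607.52397 + 802861.45156 = 977482.82034

$977482.82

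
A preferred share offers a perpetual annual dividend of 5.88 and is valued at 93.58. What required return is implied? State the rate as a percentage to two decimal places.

P = C/r ⇒ r = C/P = 5.88/93.58 = 0.062834

6.28%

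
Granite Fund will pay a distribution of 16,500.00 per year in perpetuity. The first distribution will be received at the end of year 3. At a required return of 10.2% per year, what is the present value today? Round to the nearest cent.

Value at end of year 2: C / r = 16,500.00 / 0.102 = 161,764.7059
Discount to today: PV = 161,764.7059 / (1 + 0.102)^2 = 161,764.7059 / 1.214404 = 133,205.02

133205.02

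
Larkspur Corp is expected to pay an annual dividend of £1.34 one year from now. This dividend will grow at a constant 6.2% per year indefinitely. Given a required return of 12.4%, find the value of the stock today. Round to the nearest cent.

£21.61

Growing perpetuity: P = D₁ / (r − g) = £1.3400 / (0.124 − 0.062) = £21.61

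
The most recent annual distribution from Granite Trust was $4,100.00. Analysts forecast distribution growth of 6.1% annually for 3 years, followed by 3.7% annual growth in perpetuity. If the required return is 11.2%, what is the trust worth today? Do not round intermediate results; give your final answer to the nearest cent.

D_1 = 4350.10000
D_2 = 4615.45610
D_3 = 4896.99892
Terminal value at year 3: TV = D_3×(1+g_2)/(r−g_2) = 5078.18788/0.075 = 67709.17176
P_0 = D_1/(1+r)^1 + D_2/(1+r)^2 + D_3/(1+r)^3 + TV/(1+r)^3
    = 3911.96043 + 3732.54498 + 3561.35812 + 49241.71154 = 60447.57507

$60447.58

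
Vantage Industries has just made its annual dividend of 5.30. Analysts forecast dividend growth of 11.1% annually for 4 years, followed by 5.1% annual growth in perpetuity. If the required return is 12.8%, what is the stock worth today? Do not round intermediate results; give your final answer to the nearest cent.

D_1 = 5.88830
D_2 = 6.54190
D_3 = 7.26805
D_4 = 8.07481
Terminal value at year 4: TV = D_4×(1+g_2)/(r−g_2) = 8.48662/0.077 = 110.21586
P_0 = D_1/(1+r)^1 + D_2/(1+r)^2 + D_3/(1+r)^3 + D_4/(1+r)^4 + TV/(1+r)^4
    = 5.22012 + 5.14145 + 5.06397 + 4.98765 + 68.07814 = 88.49133

88.49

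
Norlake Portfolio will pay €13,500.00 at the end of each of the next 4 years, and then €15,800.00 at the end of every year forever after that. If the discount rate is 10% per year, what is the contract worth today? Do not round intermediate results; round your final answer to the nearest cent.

€150709.31

PV of 4-year annuity: €13,500.00 × [1 − (1+0.1)^−4] / 0.1 = 42793.18353
Perpetuity value at year 4: €15,800.00 / 0.1 = 158000.00000
PV of perpetuity: 158000.00000 / (1+0.1)^4 = 107916.12595
Total PV = 42793.18353 + 107916.12595 = 150709.30947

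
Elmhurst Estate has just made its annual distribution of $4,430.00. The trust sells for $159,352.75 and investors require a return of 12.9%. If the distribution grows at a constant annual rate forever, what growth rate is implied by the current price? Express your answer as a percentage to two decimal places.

9.85%

P = D₀(1+g)/(r−g) ⇒ P(r−g) = D₀(1+g) ⇒ g(P+D₀) = P·r − D₀
g = (P·r − D₀)/(P + D₀) = ($159,352.75×0.129 − $4,430.00) / ($159,352.75 + $4,430.00) = 0.098463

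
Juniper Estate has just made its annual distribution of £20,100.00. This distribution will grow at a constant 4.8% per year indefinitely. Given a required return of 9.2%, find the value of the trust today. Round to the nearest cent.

D₁ = D₀ × (1 + g) = £20,100.00 × 1.048 = £21,064.8000
Growing perpetuity: P = D₁ / (r − g) = £21,064.8000 / (0.092 − 0.048) = £478,745.45

£478745.45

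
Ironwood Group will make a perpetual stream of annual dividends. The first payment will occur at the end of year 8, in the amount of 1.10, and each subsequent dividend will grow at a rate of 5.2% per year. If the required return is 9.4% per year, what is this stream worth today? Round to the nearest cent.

13.96

Value at end of year 7: C₁ / (r − g) = 1.10 / (0.094 − 0.052) = 26.1905
Discount to today: PV = 26.1905 / (1 + 0.094)^7 = 26.1905 / 1.875518 = 13.96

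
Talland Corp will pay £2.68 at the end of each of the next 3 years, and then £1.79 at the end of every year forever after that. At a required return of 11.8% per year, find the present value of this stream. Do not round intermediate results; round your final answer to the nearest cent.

PV of 3-year annuity: £2.68 × [1 − (1+0.118)^−3] / 0.118 = 6.45909
Perpetuity value at year 3: £1.79 / 0.118 = 15.16949
PV of perpetuity: 15.16949 / (1+0.118)^3 = 10.85539
Total PV = 6.45909 + 10.85539 = 17.31449

£17.31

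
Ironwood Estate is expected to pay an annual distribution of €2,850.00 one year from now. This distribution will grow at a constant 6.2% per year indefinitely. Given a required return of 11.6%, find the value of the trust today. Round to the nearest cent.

Growing perpetuity: P = D₁ / (r − g) = €2,850.0000 / (0.116 − 0.062) = €52,777.78

€52777.78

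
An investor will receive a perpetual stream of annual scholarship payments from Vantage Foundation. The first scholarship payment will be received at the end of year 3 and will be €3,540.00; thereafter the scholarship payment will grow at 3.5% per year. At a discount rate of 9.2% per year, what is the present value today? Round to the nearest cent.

Value at end of year 2: C₁ / (r − g) = €3,540.00 / (0.092 − 0.035) = €62,105.2632
Discount to today: PV = €62,105.2632 / (1 + 0.092)^2 = €62,105.2632 / 1.192464 = €52,081.46

€52081.46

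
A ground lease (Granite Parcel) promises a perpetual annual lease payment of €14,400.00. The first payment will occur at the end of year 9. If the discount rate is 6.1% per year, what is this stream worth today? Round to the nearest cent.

€146997.38

Value at end of year 8: C / r = €14,400.00 / 0.061 = €236,065.5738
Discount to today: PV = €236,065.5738 / (1 + 0.061)^8 = €236,065.5738 / 1.605917 = €146,997.38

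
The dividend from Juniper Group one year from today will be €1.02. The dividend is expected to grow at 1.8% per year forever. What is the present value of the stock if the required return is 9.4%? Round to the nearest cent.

€13.42

Growing perpetuity: P = D₁ / (r − g) = €1.0200 / (0.094 − 0.018) = €13.42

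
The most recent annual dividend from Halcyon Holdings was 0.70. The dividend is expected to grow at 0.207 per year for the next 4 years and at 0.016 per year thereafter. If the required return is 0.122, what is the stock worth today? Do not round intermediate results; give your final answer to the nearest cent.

D_1 = 0.84490
D_2 = 1.01979
D_3 = 1.23089
D_4 = 1.48569
Terminal value at year 4: TV = D_4×(1+g_2)/(r−g_2) = 1.50946/0.106 = 14.24016
P_0 = D_1/(1+r)^1 + D_2/(1+r)^2 + D_3/(1+r)^3 + D_4/(1+r)^4 + TV/(1+r)^4
    = 0.75303 + 0.81008 + 0.87145 + 0.93747 + 8.98553 = 12.35755

12.36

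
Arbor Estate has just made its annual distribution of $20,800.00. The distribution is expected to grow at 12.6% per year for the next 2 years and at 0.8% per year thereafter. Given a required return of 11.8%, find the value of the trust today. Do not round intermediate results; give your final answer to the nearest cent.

$235388.75

D_1 = 23420.80000
D_2 = 26371.82080
Terminal value at year 2: TV = D_2×(1+g_2)/(r−g_2) = 26582.79537/0.11 = 241661.77606
P_0 = D_1/(1+r)^1 + D_2/(1+r)^2 + TV/(1+r)^2
    = 20948.83721 + 21098.73944 + 193341.17599 = 235388.75264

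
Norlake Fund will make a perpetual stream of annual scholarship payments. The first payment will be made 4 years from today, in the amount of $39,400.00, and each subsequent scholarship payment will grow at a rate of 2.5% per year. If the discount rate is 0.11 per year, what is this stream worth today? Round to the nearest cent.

Value at end of year 3: C₁ / (r − g) = $39,400.00 / (0.11 − 0.025) = $463,529.4118
Discount to today: PV = $463,529.4118 / (1 + 0.11)^3 = $463,529.4118 / 1.367631 = $338,928.71

$338928.71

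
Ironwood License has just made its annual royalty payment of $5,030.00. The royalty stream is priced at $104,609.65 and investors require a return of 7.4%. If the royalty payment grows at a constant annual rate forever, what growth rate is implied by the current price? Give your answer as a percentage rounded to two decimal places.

P = D₀(1+g)/(r−g) ⇒ P(r−g) = D₀(1+g) ⇒ g(P+D₀) = P·r − D₀
g = (P·r − D₀)/(P + D₀) = ($104,609.65×0.074 − $5,030.00) / ($104,609.65 + $5,030.00) = 0.024727

2.47%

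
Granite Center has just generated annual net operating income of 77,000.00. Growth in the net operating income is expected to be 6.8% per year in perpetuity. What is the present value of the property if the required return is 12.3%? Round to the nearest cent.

D₁ = D₀ × (1 + g) = 77,000.00 × 1.068 = 82,236.0000
Growing perpetuity: P = D₁ / (r − g) = 82,236.0000 / (0.123 − 0.068) = 1,495,200.00

1495200.00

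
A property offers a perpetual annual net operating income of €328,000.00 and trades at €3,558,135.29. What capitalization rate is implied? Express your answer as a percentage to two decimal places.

9.22%

P = C/r ⇒ r = C/P = €328,000.00/€3,558,135.29 = 0.092183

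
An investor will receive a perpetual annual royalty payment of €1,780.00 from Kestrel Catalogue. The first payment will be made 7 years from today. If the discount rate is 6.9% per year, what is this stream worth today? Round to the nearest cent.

Value at end of year 6: C / r = €1,780.00 / 0.069 = €25,797.1014
Discount to today: PV = €25,797.1014 / (1 + 0.069)^6 = €25,797.1014 / 1.492335 = €17,286.40

€17286.40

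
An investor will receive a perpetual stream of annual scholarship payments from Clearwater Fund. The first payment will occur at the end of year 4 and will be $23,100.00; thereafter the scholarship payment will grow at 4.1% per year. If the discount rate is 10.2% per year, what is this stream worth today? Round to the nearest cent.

$282968.02

Value at end of year 3: C₁ / (r − g) = $23,100.00 / (0.102 − 0.041) = $378,688.5246
Discount to today: PV = $378,688.5246 / (1 + 0.102)^3 = $378,688.5246 / 1.338273 = $282,968.02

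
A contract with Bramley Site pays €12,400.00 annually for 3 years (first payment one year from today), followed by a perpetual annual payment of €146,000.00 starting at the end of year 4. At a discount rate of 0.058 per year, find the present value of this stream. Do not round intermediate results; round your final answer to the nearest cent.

PV of 3-year annuity: €12,400.00 × [1 − (1+0.058)^−3] / 0.058 = 33268.37994
Perpetuity value at year 3: €146,000.00 / 0.058 = 2517241.37931
PV of perpetuity: 2517241.37931 / (1+0.058)^3 = 2125533.03486
Total PV = 33268.37994 + 2125533.03486 = 2158801.41480

€2158801.41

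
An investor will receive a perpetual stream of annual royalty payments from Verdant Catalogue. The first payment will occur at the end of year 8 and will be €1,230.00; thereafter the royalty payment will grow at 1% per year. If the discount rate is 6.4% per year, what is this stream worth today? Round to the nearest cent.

€14754.35

Value at end of year 7: C₁ / (r − g) = €1,230.00 / (0.064 − 0.01) = €22,777.7778
Discount to today: PV = €22,777.7778 / (1 + 0.064)^7 = €22,777.7778 / 1.543801 = €14,754.35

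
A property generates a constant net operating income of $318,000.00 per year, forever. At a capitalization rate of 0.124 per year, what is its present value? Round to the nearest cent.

Level perpetuity: PV = C / r = $318,000.00 / 0.124 = $2,564,516.13

$2564516.13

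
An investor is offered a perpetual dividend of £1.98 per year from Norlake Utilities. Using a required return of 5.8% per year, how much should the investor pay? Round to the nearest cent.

£34.14

Level perpetuity: PV = C / r = £1.98 / 0.058 = £34.14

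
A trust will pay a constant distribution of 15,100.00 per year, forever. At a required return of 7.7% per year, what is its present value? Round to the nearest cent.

Level perpetuity: PV = C / r = 15,100.00 / 0.077 = 196,103.90

196103.90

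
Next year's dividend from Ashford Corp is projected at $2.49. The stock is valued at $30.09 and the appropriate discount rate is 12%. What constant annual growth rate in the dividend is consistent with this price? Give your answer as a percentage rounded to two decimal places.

P = D₁/(r−g) ⇒ g = r − D₁/P = 0.12 − $2.49/$30.09 = 0.037248

3.72%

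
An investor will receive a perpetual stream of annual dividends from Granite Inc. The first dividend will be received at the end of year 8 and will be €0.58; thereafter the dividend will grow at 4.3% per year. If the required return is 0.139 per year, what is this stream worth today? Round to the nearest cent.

€2.43

Value at end of year 7: C₁ / (r − g) = €0.58 / (0.139 − 0.043) = €6.0417
Discount to today: PV = €6.0417 / (1 + 0.139)^7 = €6.0417 / 2.486944 = €2.43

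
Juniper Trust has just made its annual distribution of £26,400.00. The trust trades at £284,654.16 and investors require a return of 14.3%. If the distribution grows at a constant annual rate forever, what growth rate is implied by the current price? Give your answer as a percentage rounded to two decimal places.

P = D₀(1+g)/(r−g) ⇒ P(r−g) = D₀(1+g) ⇒ g(P+D₀) = P·r − D₀
g = (P·r − D₀)/(P + D₀) = (£284,654.16×0.143 − £26,400.00) / (£284,654.16 + £26,400.00) = 0.045991

4.60%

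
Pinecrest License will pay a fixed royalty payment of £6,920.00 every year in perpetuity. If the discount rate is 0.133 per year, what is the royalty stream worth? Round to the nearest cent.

£52030.08

Level perpetuity: PV = C / r = £6,920.00 / 0.133 = £52,030.08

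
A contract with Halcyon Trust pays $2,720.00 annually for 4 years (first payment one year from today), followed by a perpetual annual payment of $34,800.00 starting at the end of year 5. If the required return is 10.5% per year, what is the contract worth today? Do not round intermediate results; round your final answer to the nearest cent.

PV of 4-year annuity: $2,720.00 × [1 − (1+0.105)^−4] / 0.105 = 8529.53468
Perpetuity value at year 4: $34,800.00 / 0.105 = 331428.57143
PV of perpetuity: 331428.57143 / (1+0.105)^4 = 222300.70130
Total PV = 8529.53468 + 222300.70130 = 230830.23598

$230830.24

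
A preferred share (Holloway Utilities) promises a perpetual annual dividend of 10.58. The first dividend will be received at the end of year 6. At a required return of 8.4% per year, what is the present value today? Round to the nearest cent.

Value at end of year 5: C / r = 10.58 / 0.084 = 125.9524
Discount to today: PV = 125.9524 / (1 + 0.084)^5 = 125.9524 / 1.496740 = 84.15

84.15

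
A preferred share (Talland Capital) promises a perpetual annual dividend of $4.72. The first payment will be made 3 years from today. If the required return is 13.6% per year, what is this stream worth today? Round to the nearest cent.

Value at end of year 2: C / r = $4.72 / 0.136 = $34.7059
Discount to today: PV = $34.7059 / (1 + 0.136)^2 = $34.7059 / 1.290496 = $26.89

$26.89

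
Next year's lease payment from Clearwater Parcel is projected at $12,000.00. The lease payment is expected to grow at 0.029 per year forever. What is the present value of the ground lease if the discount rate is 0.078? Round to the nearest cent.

Growing perpetuity: P = D₁ / (r − g) = $12,000.0000 / (0.078 − 0.029) = $244,897.96

$244897.96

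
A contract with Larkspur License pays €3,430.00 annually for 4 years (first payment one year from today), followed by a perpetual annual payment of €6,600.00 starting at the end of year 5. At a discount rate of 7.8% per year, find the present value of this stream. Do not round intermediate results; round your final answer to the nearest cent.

PV of 4-year annuity: €3,430.00 × [1 − (1+0.078)^−4] / 0.078 = 11411.35412
Perpetuity value at year 4: €6,600.00 / 0.078 = 84615.38462
PV of perpetuity: 84615.38462 / (1+0.078)^4 = 62657.67698
Total PV = 11411.35412 + 62657.67698 = 74069.03110

€74069.03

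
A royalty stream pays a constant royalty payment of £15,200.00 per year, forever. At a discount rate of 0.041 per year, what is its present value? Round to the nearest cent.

£370731.71

Level perpetuity: PV = C / r = £15,200.00 / 0.041 = £370,731.71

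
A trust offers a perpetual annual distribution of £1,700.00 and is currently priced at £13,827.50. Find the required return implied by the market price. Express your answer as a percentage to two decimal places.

12.29%

P = C/r ⇒ r = C/P = £1,700.00/£13,827.50 = 0.122943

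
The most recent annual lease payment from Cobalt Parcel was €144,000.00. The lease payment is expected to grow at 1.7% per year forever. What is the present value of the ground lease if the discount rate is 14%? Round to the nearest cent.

D₁ = D₀ × (1 + g) = €144,000.00 × 1.017 = €146,448.0000
Growing perpetuity: P = D₁ / (r − g) = €146,448.0000 / (0.14 − 0.017) = €1,190,634.15

€1190634.15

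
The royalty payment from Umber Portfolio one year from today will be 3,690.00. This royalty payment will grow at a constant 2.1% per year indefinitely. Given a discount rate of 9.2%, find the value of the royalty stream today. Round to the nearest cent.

Growing perpetuity: P = D₁ / (r − g) = 3,690.0000 / (0.092 − 0.021) = 51,971.83

51971.83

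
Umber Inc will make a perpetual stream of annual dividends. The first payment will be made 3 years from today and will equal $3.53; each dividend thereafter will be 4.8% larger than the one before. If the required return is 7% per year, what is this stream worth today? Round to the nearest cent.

$140.15

Value at end of year 2: C₁ / (r − g) = $3.53 / (0.07 − 0.048) = $160.4545
Discount to today: PV = $160.4545 / (1 + 0.07)^2 = $160.4545 / 1.144900 = $140.15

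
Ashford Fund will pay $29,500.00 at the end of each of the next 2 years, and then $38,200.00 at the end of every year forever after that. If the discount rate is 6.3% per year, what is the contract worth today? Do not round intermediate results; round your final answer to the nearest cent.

PV of 2-year annuity: $29,500.00 × [1 − (1+0.063)^−2] / 0.063 = 53858.55718
Perpetuity value at year 2: $38,200.00 / 0.063 = 606349.20635
PV of perpetuity: 606349.20635 / (1+0.063)^2 = 536606.93908
Total PV = 53858.55718 + 536606.93908 = 590465.49627

$590465.50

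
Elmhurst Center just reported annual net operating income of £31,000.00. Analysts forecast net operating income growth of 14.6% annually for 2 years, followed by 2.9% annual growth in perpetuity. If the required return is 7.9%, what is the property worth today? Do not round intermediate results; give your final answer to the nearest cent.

£787564.34

D_1 = 35526.00000
D_2 = 40712.79600
Terminal value at year 2: TV = D_2×(1+g_2)/(r−g_2) = 41893.46708/0.05 = 837869.34168
P_0 = D_1/(1+r)^1 + D_2/(1+r)^2 + TV/(1+r)^2
    = 32924.93049 + 34969.38864 + 719670.01822 = 787564.33735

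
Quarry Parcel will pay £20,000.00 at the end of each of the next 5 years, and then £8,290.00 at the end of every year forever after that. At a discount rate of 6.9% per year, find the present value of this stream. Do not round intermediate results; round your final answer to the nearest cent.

£168287.07

PV of 5-year annuity: £20,000.00 × [1 − (1+0.069)^−5] / 0.069 = 82223.98485
Perpetuity value at year 5: £8,290.00 / 0.069 = 120144.92754
PV of perpetuity: 120144.92754 / (1+0.069)^5 = 86063.08581
Total PV = 82223.98485 + 86063.08581 = 168287.07067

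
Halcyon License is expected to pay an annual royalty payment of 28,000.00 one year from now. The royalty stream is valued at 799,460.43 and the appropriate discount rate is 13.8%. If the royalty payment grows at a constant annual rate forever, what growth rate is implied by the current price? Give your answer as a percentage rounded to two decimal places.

10.30%

P = D₁/(r−g) ⇒ g = r − D₁/P = 0.138 − 28,000.00/799,460.43 = 0.102976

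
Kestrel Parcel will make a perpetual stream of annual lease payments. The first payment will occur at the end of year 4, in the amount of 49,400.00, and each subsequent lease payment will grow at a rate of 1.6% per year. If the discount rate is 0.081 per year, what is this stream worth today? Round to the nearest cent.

Value at end of year 3: C₁ / (r − g) = 49,400.00 / (0.081 − 0.016) = 760,000.0000
Discount to today: PV = 760,000.0000 / (1 + 0.081)^3 = 760,000.0000 / 1.263214 = 601,639.73

601639.73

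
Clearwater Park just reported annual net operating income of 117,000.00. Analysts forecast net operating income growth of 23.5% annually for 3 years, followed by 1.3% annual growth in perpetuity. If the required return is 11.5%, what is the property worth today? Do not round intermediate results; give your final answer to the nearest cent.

D_1 = 144495.00000
D_2 = 178451.32500
D_3 = 220387.38638
Terminal value at year 3: TV = D_3×(1+g_2)/(r−g_2) = 223252.42240/0.102 = 2188749.23919
P_0 = D_1/(1+r)^1 + D_2/(1+r)^2 + D_3/(1+r)^3 + TV/(1+r)^3
    = 129591.92825 + 143539.04161 + 158987.18958 + 1578961.01025 = 2011079.16969

2011079.17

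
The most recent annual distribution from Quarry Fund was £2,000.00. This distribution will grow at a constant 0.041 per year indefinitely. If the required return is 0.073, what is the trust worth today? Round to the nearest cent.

£65062.50

D₁ = D₀ × (1 + g) = £2,000.00 × 1.041 = £2,082.0000
Growing perpetuity: P = D₁ / (r − g) = £2,082.0000 / (0.073 − 0.041) = £65,062.50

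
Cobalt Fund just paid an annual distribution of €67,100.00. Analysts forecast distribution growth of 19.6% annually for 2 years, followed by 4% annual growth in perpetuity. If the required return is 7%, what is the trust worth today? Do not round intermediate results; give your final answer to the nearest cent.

D_1 = 80251.60000
D_2 = 95980.91360
Terminal value at year 2: TV = D_2×(1+g_2)/(r−g_2) = 99820.15014/0.03 = 3327338.33813
P_0 = D_1/(1+r)^1 + D_2/(1+r)^2 + TV/(1+r)^2
    = 75001.49533 + 83833.44711 + 2906226.16659 = 3065061.10903

€3065061.11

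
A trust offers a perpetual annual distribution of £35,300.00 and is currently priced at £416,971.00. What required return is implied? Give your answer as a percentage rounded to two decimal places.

P = C/r ⇒ r = C/P = £35,300.00/£416,971.00 = 0.084658

8.47%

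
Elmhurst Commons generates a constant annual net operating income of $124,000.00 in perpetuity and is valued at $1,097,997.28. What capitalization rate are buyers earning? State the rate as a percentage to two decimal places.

11.29%

P = C/r ⇒ r = C/P = $124,000.00/$1,097,997.28 = 0.112933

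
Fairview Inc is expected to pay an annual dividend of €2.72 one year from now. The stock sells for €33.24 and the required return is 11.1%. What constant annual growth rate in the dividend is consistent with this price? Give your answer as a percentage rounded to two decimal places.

2.92%

P = D₁/(r−g) ⇒ g = r − D₁/P = 0.111 − €2.72/€33.24 = 0.029171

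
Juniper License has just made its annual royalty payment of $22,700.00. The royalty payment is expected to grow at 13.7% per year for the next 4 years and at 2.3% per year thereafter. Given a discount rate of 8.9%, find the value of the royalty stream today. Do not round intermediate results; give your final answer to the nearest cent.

$519363.77

D_1 = 25809.90000
D_2 = 29345.85630
D_3 = 33366.23861
D_4 = 37937.41330
Terminal value at year 4: TV = D_4×(1+g_2)/(r−g_2) = 38809.97381/0.066 = 588029.90620
P_0 = D_1/(1+r)^1 + D_2/(1+r)^2 + D_3/(1+r)^3 + D_4/(1+r)^4 + TV/(1+r)^4
    = 23700.55096 + 24745.20335 + 25835.90102 + 26974.67351 + 418107.43945 = 519363.76830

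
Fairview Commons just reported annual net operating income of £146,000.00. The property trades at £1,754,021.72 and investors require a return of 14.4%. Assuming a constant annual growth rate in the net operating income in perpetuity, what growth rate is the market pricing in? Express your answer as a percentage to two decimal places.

5.61%

P = D₀(1+g)/(r−g) ⇒ P(r−g) = D₀(1+g) ⇒ g(P+D₀) = P·r − D₀
g = (P·r − D₀)/(P + D₀) = (£1,754,021.72×0.144 − £146,000.00) / (£1,754,021.72 + £146,000.00) = 0.056094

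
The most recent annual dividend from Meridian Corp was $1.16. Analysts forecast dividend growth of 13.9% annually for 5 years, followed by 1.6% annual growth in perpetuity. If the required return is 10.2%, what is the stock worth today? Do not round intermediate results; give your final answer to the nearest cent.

$22.58

D_1 = 1.32124
D_2 = 1.50489
D_3 = 1.71407
D_4 = 1.95233
D_5 = 2.22370
Terminal value at year 5: TV = D_5×(1+g_2)/(r−g_2) = 2.25928/0.086 = 26.27071
P_0 = D_1/(1+r)^1 + D_2/(1+r)^2 + D_3/(1+r)^3 + D_4/(1+r)^4 + D_5/(1+r)^5 + TV/(1+r)^5
    = 1.19895 + 1.23920 + 1.28081 + 1.32381 + 1.36826 + 16.16456 = 22.57559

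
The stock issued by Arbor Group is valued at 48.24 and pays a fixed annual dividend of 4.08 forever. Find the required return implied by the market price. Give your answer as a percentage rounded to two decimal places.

P = C/r ⇒ r = C/P = 4.08/48.24 = 0.084577

8.46%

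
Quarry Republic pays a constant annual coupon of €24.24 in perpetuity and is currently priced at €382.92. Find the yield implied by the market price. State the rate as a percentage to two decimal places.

P = C/r ⇒ r = C/P = €24.24/€382.92 = 0.063303

6.33%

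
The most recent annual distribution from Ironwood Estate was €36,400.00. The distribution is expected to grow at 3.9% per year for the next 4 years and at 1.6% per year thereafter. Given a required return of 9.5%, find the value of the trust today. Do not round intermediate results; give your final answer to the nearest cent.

D_1 = 37819.60000
D_2 = 39294.56440
D_3 = 40827.05241
D_4 = 42419.30746
Terminal value at year 4: TV = D_4×(1+g_2)/(r−g_2) = 43098.01637/0.079 = 545544.51108
P_0 = D_1/(1+r)^1 + D_2/(1+r)^2 + D_3/(1+r)^3 + D_4/(1+r)^4 + TV/(1+r)^4
    = 34538.44749 + 32772.09766 + 31096.08171 + 29505.77981 + 379466.73786 = 507379.14453

€507379.14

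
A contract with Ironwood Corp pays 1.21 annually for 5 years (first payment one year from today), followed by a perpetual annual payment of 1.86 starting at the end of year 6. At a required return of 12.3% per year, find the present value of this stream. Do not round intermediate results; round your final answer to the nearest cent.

12.80

PV of 5-year annuity: 1.21 × [1 − (1+0.123)^−5] / 0.123 = 4.32956
Perpetuity value at year 5: 1.86 / 0.123 = 15.12195
PV of perpetuity: 15.12195 / (1+0.123)^5 = 8.46660
Total PV = 4.32956 + 8.46660 = 12.79616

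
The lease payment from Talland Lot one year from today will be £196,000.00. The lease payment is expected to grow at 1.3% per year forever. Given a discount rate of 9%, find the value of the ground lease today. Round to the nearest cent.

£2545454.55

Growing perpetuity: P = D₁ / (r − g) = £196,000.0000 / (0.09 − 0.013) = £2,545,454.55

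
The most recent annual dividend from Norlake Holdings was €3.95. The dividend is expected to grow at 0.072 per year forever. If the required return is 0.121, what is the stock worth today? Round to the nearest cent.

D₁ = D₀ × (1 + g) = €3.95 × 1.072 = €4.2344
Growing perpetuity: P = D₁ / (r − g) = €4.2344 / (0.121 − 0.072) = €86.42

€86.42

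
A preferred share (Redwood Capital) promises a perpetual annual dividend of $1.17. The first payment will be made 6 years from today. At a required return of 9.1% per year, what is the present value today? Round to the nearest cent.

$8.32

Value at end of year 5: C / r = $1.17 / 0.091 = $12.8571
Discount to today: PV = $12.8571 / (1 + 0.091)^5 = $12.8571 / 1.545695 = $8.32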